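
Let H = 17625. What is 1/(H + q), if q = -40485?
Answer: -1/22860 ≈ -4.3745e-5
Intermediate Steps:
1/(H + q) = 1/(17625 - 40485) = 1/(-22860) = -1/22860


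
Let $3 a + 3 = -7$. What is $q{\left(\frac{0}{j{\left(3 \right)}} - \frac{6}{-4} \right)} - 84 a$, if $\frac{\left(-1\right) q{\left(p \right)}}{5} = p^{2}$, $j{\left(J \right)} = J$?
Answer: $\frac{1075}{4} \approx 268.75$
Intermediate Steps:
$a = - \frac{10}{3}$ ($a = -1 + \frac{1}{3} \left(-7\right) = -1 - \frac{7}{3} = - \frac{10}{3} \approx -3.3333$)
$q{\left(p \right)} = - 5 p^{2}$
$q{\left(\frac{0}{j{\left(3 \right)}} - \frac{6}{-4} \right)} - 84 a = - 5 \left(\frac{0}{3} - \frac{6}{-4}\right)^{2} - -280 = - 5 \left(0 \cdot \frac{1}{3} - - \frac{3}{2}\right)^{2} + 280 = - 5 \left(0 + \frac{3}{2}\right)^{2} + 280 = - 5 \left(\frac{3}{2}\right)^{2} + 280 = \left(-5\right) \frac{9}{4} + 280 = - \frac{45}{4} + 280 = \frac{1075}{4}$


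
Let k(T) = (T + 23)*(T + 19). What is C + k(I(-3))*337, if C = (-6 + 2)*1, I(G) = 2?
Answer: 176921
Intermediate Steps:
C = -4 (C = -4*1 = -4)
k(T) = (19 + T)*(23 + T) (k(T) = (23 + T)*(19 + T) = (19 + T)*(23 + T))
C + k(I(-3))*337 = -4 + (437 + 2² + 42*2)*337 = -4 + (437 + 4 + 84)*337 = -4 + 525*337 = -4 + 176925 = 176921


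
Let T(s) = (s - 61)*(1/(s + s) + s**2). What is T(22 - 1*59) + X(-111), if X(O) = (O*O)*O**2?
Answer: 5611896572/37 ≈ 1.5167e+8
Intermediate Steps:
X(O) = O**4 (X(O) = O**2*O**2 = O**4)
T(s) = (-61 + s)*(s**2 + 1/(2*s)) (T(s) = (-61 + s)*(1/(2*s) + s**2) = (-61 + s)*(s**2 + 1/(2*s)))
T(22 - 1*59) + X(-111) = (-61 + (22 - 1*59) - 122*(22 - 1*59)**3 + 2*(22 - 1*59)**4)/(2*(22 - 1*59)) + (-111)**4 = (-61 + (22 - 59) - 122*(22 - 59)**3 + 2*(22 - 59)**4)/(2*(22 - 59)) + 151807041 = (1/2)*(-61 - 37 - 122*(-37)**3 + 2*(-37)**4)/(-37) + 151807041 = (1/2)*(-1/37)*(-61 - 37 - 122*(-50653) + 2*1874161) + 151807041 = (1/2)*(-1/37)*(-61 - 37 + 6179666 + 3748322) + 151807041 = (1/2)*(-1/37)*9927890 + 151807041 = -4963945/37 + 151807041 = 5611896572/37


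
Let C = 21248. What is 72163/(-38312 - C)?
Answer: -72163/59560 ≈ -1.2116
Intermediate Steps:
72163/(-38312 - C) = 72163/(-38312 - 1*21248) = 72163/(-38312 - 21248) = 72163/(-59560) = 72163*(-1/59560) = -72163/59560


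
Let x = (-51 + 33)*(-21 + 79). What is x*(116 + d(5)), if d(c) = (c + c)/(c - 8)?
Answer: -117624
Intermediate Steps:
d(c) = 2*c/(-8 + c) (d(c) = (2*c)/(-8 + c) = 2*c/(-8 + c))
x = -1044 (x = -18*58 = -1044)
x*(116 + d(5)) = -1044*(116 + 2*5/(-8 + 5)) = -1044*(116 + 2*5/(-3)) = -1044*(116 + 2*5*(-1/3)) = -1044*(116 - 10/3) = -1044*338/3 = -117624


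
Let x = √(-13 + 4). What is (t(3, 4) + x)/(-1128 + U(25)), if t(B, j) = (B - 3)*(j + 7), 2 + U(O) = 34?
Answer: -3*I/1096 ≈ -0.0027372*I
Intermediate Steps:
U(O) = 32 (U(O) = -2 + 34 = 32)
x = 3*I (x = √(-9) = 3*I ≈ 3.0*I)
t(B, j) = (-3 + B)*(7 + j)
(t(3, 4) + x)/(-1128 + U(25)) = ((-21 - 3*4 + 7*3 + 3*4) + 3*I)/(-1128 + 32) = ((-21 - 12 + 21 + 12) + 3*I)/(-1096) = (0 + 3*I)*(-1/1096) = (3*I)*(-1/1096) = -3*I/1096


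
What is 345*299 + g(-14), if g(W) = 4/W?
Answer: 722083/7 ≈ 1.0315e+5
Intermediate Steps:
345*299 + g(-14) = 345*299 + 4/(-14) = 103155 + 4*(-1/14) = 103155 - 2/7 = 722083/7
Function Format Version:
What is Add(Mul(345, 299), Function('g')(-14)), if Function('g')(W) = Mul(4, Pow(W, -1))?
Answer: Rational(722083, 7) ≈ 1.0315e+5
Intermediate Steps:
Add(Mul(345, 299), Function('g')(-14)) = Add(Mul(345, 299), Mul(4, Pow(-14, -1))) = Add(103155, Mul(4, Rational(-1, 14))) = Add(103155, Rational(-2, 7)) = Rational(722083, 7)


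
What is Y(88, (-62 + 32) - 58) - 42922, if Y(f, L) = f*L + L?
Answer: -50754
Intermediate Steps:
Y(f, L) = L + L*f (Y(f, L) = L*f + L = L + L*f)
Y(88, (-62 + 32) - 58) - 42922 = ((-62 + 32) - 58)*(1 + 88) - 42922 = (-30 - 58)*89 - 42922 = -88*89 - 42922 = -7832 - 42922 = -50754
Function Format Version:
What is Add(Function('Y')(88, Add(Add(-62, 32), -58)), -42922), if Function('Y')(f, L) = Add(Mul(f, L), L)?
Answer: -50754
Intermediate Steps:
Function('Y')(f, L) = Add(L, Mul(L, f)) (Function('Y')(f, L) = Add(Mul(L, f), L) = Add(L, Mul(L, f)))
Add(Function('Y')(88, Add(Add(-62, 32), -58)), -42922) = Add(Mul(Add(Add(-62, 32), -58), Add(1, 88)), -42922) = Add(Mul(Add(-30, -58), 89), -42922) = Add(Mul(-88, 89), -42922) = Add(-7832, -42922) = -50754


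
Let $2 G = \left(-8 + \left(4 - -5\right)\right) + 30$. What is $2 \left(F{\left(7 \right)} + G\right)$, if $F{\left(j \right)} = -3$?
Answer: $25$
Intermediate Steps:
$G = \frac{31}{2}$ ($G = \frac{\left(-8 + \left(4 - -5\right)\right) + 30}{2} = \frac{\left(-8 + \left(4 + 5\right)\right) + 30}{2} = \frac{\left(-8 + 9\right) + 30}{2} = \frac{1 + 30}{2} = \frac{1}{2} \cdot 31 = \frac{31}{2} \approx 15.5$)
$2 \left(F{\left(7 \right)} + G\right) = 2 \left(-3 + \frac{31}{2}\right) = 2 \cdot \frac{25}{2} = 25$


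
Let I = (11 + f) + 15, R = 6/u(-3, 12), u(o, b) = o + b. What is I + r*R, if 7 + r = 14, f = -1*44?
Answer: -40/3 ≈ -13.333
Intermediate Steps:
u(o, b) = b + o
R = ⅔ (R = 6/(12 - 3) = 6/9 = 6*(⅑) = ⅔ ≈ 0.66667)
f = -44
r = 7 (r = -7 + 14 = 7)
I = -18 (I = (11 - 44) + 15 = -33 + 15 = -18)
I + r*R = -18 + 7*(⅔) = -18 + 14/3 = -40/3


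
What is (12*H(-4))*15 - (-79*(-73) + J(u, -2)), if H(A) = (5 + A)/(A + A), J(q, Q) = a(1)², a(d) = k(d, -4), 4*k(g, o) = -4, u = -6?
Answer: -11581/2 ≈ -5790.5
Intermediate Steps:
k(g, o) = -1 (k(g, o) = (¼)*(-4) = -1)
a(d) = -1
J(q, Q) = 1 (J(q, Q) = (-1)² = 1)
H(A) = (5 + A)/(2*A) (H(A) = (5 + A)/((2*A)) = (5 + A)*(1/(2*A)) = (5 + A)/(2*A))
(12*H(-4))*15 - (-79*(-73) + J(u, -2)) = (12*((½)*(5 - 4)/(-4)))*15 - (-79*(-73) + 1) = (12*((½)*(-¼)*1))*15 - (5767 + 1) = (12*(-⅛))*15 - 1*5768 = -3/2*15 - 5768 = -45/2 - 5768 = -11581/2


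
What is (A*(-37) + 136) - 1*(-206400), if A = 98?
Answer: 202910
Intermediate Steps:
(A*(-37) + 136) - 1*(-206400) = (98*(-37) + 136) - 1*(-206400) = (-3626 + 136) + 206400 = -3490 + 206400 = 202910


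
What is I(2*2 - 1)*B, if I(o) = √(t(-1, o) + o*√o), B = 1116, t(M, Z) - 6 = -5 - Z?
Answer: 1116*√(-2 + 3*√3) ≈ 1995.2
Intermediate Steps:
t(M, Z) = 1 - Z (t(M, Z) = 6 + (-5 - Z) = 1 - Z)
I(o) = √(1 + o^(3/2) - o) (I(o) = √((1 - o) + o*√o) = √((1 - o) + o^(3/2)) = √(1 + o^(3/2) - o))
I(2*2 - 1)*B = √(1 + (2*2 - 1)^(3/2) - (2*2 - 1))*1116 = √(1 + (4 - 1)^(3/2) - (4 - 1))*1116 = √(1 + 3^(3/2) - 1*3)*1116 = √(1 + 3*√3 - 3)*1116 = √(-2 + 3*√3)*1116 = 1116*√(-2 + 3*√3)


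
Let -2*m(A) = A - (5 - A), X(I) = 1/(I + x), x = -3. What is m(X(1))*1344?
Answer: 4032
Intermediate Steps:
X(I) = 1/(-3 + I) (X(I) = 1/(I - 3) = 1/(-3 + I))
m(A) = 5/2 - A (m(A) = -(A - (5 - A))/2 = -(A + (-5 + A))/2 = -(-5 + 2*A)/2 = 5/2 - A)
m(X(1))*1344 = (5/2 - 1/(-3 + 1))*1344 = (5/2 - 1/(-2))*1344 = (5/2 - 1*(-1/2))*1344 = (5/2 + 1/2)*1344 = 3*1344 = 4032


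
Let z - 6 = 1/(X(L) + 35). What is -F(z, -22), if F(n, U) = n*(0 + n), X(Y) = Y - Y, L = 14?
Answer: -44521/1225 ≈ -36.344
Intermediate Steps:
X(Y) = 0
z = 211/35 (z = 6 + 1/(0 + 35) = 6 + 1/35 = 211/35 ≈ 6.0286)
F(n, U) = n**2 (F(n, U) = n*n = n**2)
-F(z, -22) = -(211/35)**2 = -1*44521/1225 = -44521/1225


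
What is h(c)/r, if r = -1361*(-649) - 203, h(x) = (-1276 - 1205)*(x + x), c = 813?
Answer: -672351/147181 ≈ -4.5682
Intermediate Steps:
h(x) = -4962*x
r = 883086 (r = 883289 - 203 = 883086)
h(c)/r = -4962*813/883086 = -4034106*1/883086 = -672351/147181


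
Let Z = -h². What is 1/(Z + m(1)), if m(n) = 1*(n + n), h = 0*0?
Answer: ½ ≈ 0.50000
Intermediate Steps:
h = 0
m(n) = 2*n (m(n) = 1*(2*n) = 2*n)
Z = 0 (Z = -1*0² = -1*0 = 0)
1/(Z + m(1)) = 1/(0 + 2*1) = 1/(0 + 2) = 1/2 = ½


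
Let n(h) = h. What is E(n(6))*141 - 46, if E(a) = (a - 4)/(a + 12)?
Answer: -91/3 ≈ -30.333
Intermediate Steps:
E(a) = (-4 + a)/(12 + a)
E(n(6))*141 - 46 = ((-4 + 6)/(12 + 6))*141 - 46 = (2/18)*141 - 46 = ((1/18)*2)*141 - 46 = (⅑)*141 - 46 = 47/3 - 46 = -91/3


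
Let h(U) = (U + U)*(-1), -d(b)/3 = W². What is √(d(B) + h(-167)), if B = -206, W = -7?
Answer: √187 ≈ 13.675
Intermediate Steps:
d(b) = -147 (d(b) = -3*(-7)² = -3*49 = -147)
h(U) = -2*U (h(U) = (2*U)*(-1) = -2*U)
√(d(B) + h(-167)) = √(-147 - 2*(-167)) = √(-147 + 334) = √187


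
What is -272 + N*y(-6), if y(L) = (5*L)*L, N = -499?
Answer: -90092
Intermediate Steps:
y(L) = 5*L**2
-272 + N*y(-6) = -272 - 2495*(-6)**2 = -272 - 2495*36 = -272 - 499*180 = -272 - 89820 = -90092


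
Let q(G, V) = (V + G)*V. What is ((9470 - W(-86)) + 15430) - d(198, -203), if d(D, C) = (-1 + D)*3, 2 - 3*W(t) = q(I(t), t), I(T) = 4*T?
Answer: 36635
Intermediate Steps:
q(G, V) = V*(G + V) (q(G, V) = (G + V)*V = V*(G + V))
W(t) = ⅔ - 5*t²/3 (W(t) = ⅔ - t*(4*t + t)/3 = ⅔ - t*5*t/3 = ⅔ - 5*t²/3)
d(D, C) = -3 + 3*D
((9470 - W(-86)) + 15430) - d(198, -203) = ((9470 - (⅔ - 5/3*(-86)²)) + 15430) - (-3 + 3*198) = ((9470 - (⅔ - 5/3*7396)) + 15430) - (-3 + 594) = ((9470 - (⅔ - 36980/3)) + 15430) - 1*591 = ((9470 - 1*(-12326)) + 15430) - 591 = ((9470 + 12326) + 15430) - 591 = (21796 + 15430) - 591 = 37226 - 591 = 36635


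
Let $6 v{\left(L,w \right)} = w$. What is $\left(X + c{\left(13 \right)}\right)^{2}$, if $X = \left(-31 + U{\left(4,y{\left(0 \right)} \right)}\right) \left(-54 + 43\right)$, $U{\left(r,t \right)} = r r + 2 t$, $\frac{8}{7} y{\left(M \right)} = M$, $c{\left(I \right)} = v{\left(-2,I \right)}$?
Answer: $\frac{1006009}{36} \approx 27945.0$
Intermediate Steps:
$v{\left(L,w \right)} = \frac{w}{6}$
$c{\left(I \right)} = \frac{I}{6}$
$y{\left(M \right)} = \frac{7 M}{8}$
$U{\left(r,t \right)} = r^{2} + 2 t$
$X = 165$ ($X = \left(-31 + \left(4^{2} + 2 \cdot \frac{7}{8} \cdot 0\right)\right) \left(-54 + 43\right) = \left(-31 + \left(16 + 2 \cdot 0\right)\right) \left(-11\right) = \left(-31 + \left(16 + 0\right)\right) \left(-11\right) = \left(-31 + 16\right) \left(-11\right) = \left(-15\right) \left(-11\right) = 165$)
$\left(X + c{\left(13 \right)}\right)^{2} = \left(165 + \frac{1}{6} \cdot 13\right)^{2} = \left(165 + \frac{13}{6}\right)^{2} = \left(\frac{1003}{6}\right)^{2} = \frac{1006009}{36}$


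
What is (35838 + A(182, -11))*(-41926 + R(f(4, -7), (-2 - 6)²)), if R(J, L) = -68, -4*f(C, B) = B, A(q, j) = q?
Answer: -1512623880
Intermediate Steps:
f(C, B) = -B/4
(35838 + A(182, -11))*(-41926 + R(f(4, -7), (-2 - 6)²)) = (35838 + 182)*(-41926 - 68) = 36020*(-41994) = -1512623880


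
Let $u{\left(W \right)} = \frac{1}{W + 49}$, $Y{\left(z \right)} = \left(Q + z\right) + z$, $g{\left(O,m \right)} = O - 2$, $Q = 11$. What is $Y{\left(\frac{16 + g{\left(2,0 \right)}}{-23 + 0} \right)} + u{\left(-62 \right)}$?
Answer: $\frac{2850}{299} \approx 9.5318$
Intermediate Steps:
$g{\left(O,m \right)} = -2 + O$
$Y{\left(z \right)} = 11 + 2 z$ ($Y{\left(z \right)} = \left(11 + z\right) + z = 11 + 2 z$)
$u{\left(W \right)} = \frac{1}{49 + W}$
$Y{\left(\frac{16 + g{\left(2,0 \right)}}{-23 + 0} \right)} + u{\left(-62 \right)} = \left(11 + 2 \frac{16 + \left(-2 + 2\right)}{-23 + 0}\right) + \frac{1}{49 - 62} = \left(11 + 2 \frac{16 + 0}{-23}\right) + \frac{1}{-13} = \left(11 + 2 \cdot 16 \left(- \frac{1}{23}\right)\right) - \frac{1}{13} = \left(11 + 2 \left(- \frac{16}{23}\right)\right) - \frac{1}{13} = \left(11 - \frac{32}{23}\right) - \frac{1}{13} = \frac{221}{23} - \frac{1}{13} = \frac{2850}{299}$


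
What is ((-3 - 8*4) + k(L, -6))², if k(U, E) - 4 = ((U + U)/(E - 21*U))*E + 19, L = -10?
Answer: 37636/289 ≈ 130.23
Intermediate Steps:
k(U, E) = 23 + 2*E*U/(E - 21*U) (k(U, E) = 4 + (((U + U)/(E - 21*U))*E + 19) = 4 + (((2*U)/(E - 21*U))*E + 19) = 4 + ((2*U/(E - 21*U))*E + 19) = 4 + (2*E*U/(E - 21*U) + 19) = 4 + (19 + 2*E*U/(E - 21*U)) = 23 + 2*E*U/(E - 21*U))
((-3 - 8*4) + k(L, -6))² = ((-3 - 8*4) + (-483*(-10) + 23*(-6) + 2*(-6)*(-10))/(-6 - 21*(-10)))² = ((-3 - 4*8) + (4830 - 138 + 120)/(-6 + 210))² = ((-3 - 32) + 4812/204)² = (-35 + (1/204)*4812)² = (-35 + 401/17)² = (-194/17)² = 37636/289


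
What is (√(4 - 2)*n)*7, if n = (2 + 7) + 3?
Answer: 84*√2 ≈ 118.79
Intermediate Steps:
n = 12 (n = 9 + 3 = 12)
(√(4 - 2)*n)*7 = (√(4 - 2)*12)*7 = (√2*12)*7 = (12*√2)*7 = 84*√2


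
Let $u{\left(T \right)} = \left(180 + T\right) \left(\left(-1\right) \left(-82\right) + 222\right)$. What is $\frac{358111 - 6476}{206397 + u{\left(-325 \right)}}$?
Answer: $\frac{351635}{162317} \approx 2.1663$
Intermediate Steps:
$u{\left(T \right)} = 54720 + 304 T$ ($u{\left(T \right)} = \left(180 + T\right) \left(82 + 222\right) = \left(180 + T\right) 304 = 54720 + 304 T$)
$\frac{358111 - 6476}{206397 + u{\left(-325 \right)}} = \frac{358111 - 6476}{206397 + \left(54720 + 304 \left(-325\right)\right)} = \frac{351635}{206397 + \left(54720 - 98800\right)} = \frac{351635}{206397 - 44080} = \frac{351635}{162317}$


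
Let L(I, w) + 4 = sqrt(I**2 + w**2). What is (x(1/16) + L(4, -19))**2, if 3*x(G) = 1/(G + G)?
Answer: 3409/9 - 8*sqrt(377)/3 ≈ 327.00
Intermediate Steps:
x(G) = 1/(6*G) (x(G) = 1/(3*(G + G)) = 1/(3*((2*G))) = (1/(2*G))/3 = 1/(6*G))
L(I, w) = -4 + sqrt(I**2 + w**2)
(x(1/16) + L(4, -19))**2 = (1/(6*(1/16)) + (-4 + sqrt(4**2 + (-19)**2)))**2 = (1/(6*(1/16)) + (-4 + sqrt(16 + 361)))**2 = ((1/6)*16 + (-4 + sqrt(377)))**2 = (8/3 + (-4 + sqrt(377)))**2 = (-4/3 + sqrt(377))**2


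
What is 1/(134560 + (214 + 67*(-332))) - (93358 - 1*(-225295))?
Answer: -35858022089/112530 ≈ -3.1865e+5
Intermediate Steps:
1/(134560 + (214 + 67*(-332))) - (93358 - 1*(-225295)) = 1/(134560 + (214 - 22244)) - (93358 + 225295) = 1/(134560 - 22030) - 1*318653 = 1/112530 - 318653 = -35858022089/112530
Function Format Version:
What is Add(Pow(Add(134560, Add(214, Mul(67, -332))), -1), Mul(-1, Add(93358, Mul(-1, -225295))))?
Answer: Rational(-35858022089, 112530) ≈ -3.1865e+5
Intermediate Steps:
Add(Pow(Add(134560, Add(214, Mul(67, -332))), -1), Mul(-1, Add(93358, Mul(-1, -225295)))) = Add(Pow(Add(134560, Add(214, -22244)), -1), Mul(-1, Add(93358, 225295))) = Add(Pow(Add(134560, -22030), -1), Mul(-1, 318653)) = Add(Pow(112530, -1), -318653) = Add(Rational(1, 112530), -318653) = Rational(-35858022089, 112530)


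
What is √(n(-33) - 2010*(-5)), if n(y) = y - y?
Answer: 5*√402 ≈ 100.25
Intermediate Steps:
n(y) = 0
√(n(-33) - 2010*(-5)) = √(0 - 2010*(-5)) = √(0 + 10050) = √10050 = 5*√402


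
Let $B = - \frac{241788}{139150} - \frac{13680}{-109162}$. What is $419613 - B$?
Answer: $\frac{1593475192042389}{3797473075} \approx 4.1961 \cdot 10^{5}$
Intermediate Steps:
$B = - \frac{6122622414}{3797473075}$ ($B = \left(-241788\right) \frac{1}{139150} - - \frac{6840}{54581} = - \frac{120894}{69575} + \frac{6840}{54581} = - \frac{6122622414}{3797473075} \approx -1.6123$)
$419613 - B = 419613 - - \frac{6122622414}{3797473075} = 419613 + \frac{6122622414}{3797473075} = \frac{1593475192042389}{3797473075}$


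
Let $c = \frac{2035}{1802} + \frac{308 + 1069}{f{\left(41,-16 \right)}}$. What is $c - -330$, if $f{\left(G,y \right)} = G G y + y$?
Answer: $\frac{8027887243}{24247712} \approx 331.08$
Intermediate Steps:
$f{\left(G,y \right)} = y + y G^{2}$ ($f{\left(G,y \right)} = G^{2} y + y = y G^{2} + y = y + y G^{2}$)
$c = \frac{26142283}{24247712}$ ($c = \frac{2035}{1802} + \frac{308 + 1069}{\left(-16\right) \left(1 + 41^{2}\right)} = 2035 \cdot \frac{1}{1802} + \frac{1377}{\left(-16\right) \left(1 + 1681\right)} = \frac{2035}{1802} + \frac{1377}{\left(-16\right) 1682} = \frac{2035}{1802} + \frac{1377}{-26912} = \frac{2035}{1802} + 1377 \left(- \frac{1}{26912}\right) = \frac{2035}{1802} - \frac{1377}{26912} = \frac{26142283}{24247712} \approx 1.0781$)
$c - -330 = \frac{26142283}{24247712} - -330 = \frac{26142283}{24247712} + 330 = \frac{8027887243}{24247712}$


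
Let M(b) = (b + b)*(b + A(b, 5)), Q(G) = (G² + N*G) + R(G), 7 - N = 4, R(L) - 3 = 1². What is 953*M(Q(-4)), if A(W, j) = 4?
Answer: 182976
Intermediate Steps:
R(L) = 4 (R(L) = 3 + 1² = 3 + 1 = 4)
N = 3 (N = 7 - 1*4 = 7 - 4 = 3)
Q(G) = 4 + G² + 3*G (Q(G) = (G² + 3*G) + 4 = 4 + G² + 3*G)
M(b) = 2*b*(4 + b) (M(b) = (b + b)*(b + 4) = (2*b)*(4 + b) = 2*b*(4 + b))
953*M(Q(-4)) = 953*(2*(4 + (-4)² + 3*(-4))*(4 + (4 + (-4)² + 3*(-4)))) = 953*(2*(4 + 16 - 12)*(4 + (4 + 16 - 12))) = 953*(2*8*(4 + 8)) = 953*(2*8*12) = 953*192 = 182976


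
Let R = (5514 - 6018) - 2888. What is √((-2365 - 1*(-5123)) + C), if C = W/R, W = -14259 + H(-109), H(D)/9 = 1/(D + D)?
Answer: √23599369886926/92432 ≈ 52.557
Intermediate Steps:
H(D) = 9/(2*D) (H(D) = 9/(D + D) = 9/((2*D)) = 9*(1/(2*D)) = 9/(2*D))
R = -3392 (R = -504 - 2888 = -3392)
W = -3108471/218 (W = -14259 + (9/2)/(-109) = -14259 + (9/2)*(-1/109) = -14259 - 9/218 = -3108471/218 ≈ -14259.)
C = 3108471/739456 (C = -3108471/218/(-3392) = -3108471/218*(-1/3392) = 3108471/739456 ≈ 4.2037)
√((-2365 - 1*(-5123)) + C) = √((-2365 - 1*(-5123)) + 3108471/739456) = √((-2365 + 5123) + 3108471/739456) = √(2758 + 3108471/739456) = √(2042528119/739456) = √23599369886926/92432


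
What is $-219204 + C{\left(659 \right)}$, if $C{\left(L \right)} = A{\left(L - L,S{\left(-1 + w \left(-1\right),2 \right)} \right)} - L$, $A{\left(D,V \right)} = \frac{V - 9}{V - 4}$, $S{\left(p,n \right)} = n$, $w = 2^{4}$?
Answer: $- \frac{439719}{2} \approx -2.1986 \cdot 10^{5}$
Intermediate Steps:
$w = 16$
$A{\left(D,V \right)} = \frac{-9 + V}{-4 + V}$
$C{\left(L \right)} = \frac{7}{2} - L$ ($C{\left(L \right)} = \frac{-9 + 2}{-4 + 2} - L = \frac{1}{-2} \left(-7\right) - L = \left(- \frac{1}{2}\right) \left(-7\right) - L = \frac{7}{2} - L$)
$-219204 + C{\left(659 \right)} = -219204 + \left(\frac{7}{2} - 659\right) = -219204 - \frac{1311}{2} = - \frac{439719}{2}$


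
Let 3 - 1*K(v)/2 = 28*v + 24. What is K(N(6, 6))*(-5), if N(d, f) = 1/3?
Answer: 910/3 ≈ 303.33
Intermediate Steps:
N(d, f) = 1/3
K(v) = -42 - 56*v (K(v) = 6 - 2*(28*v + 24) = 6 - 2*(24 + 28*v) = 6 + (-48 - 56*v) = -42 - 56*v)
K(N(6, 6))*(-5) = (-42 - 56*1/3)*(-5) = (-42 - 56/3)*(-5) = -182/3*(-5) = 910/3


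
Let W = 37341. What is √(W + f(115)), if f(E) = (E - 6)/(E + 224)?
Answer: 2*√1072825503/339 ≈ 193.24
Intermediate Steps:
f(E) = (-6 + E)/(224 + E)
√(W + f(115)) = √(37341 + (-6 + 115)/(224 + 115)) = √(37341 + 109/339) = √(12658708/339) = 2*√1072825503/339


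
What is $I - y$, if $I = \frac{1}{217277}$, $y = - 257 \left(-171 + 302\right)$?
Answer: $\frac{7315064760}{217277} \approx 33667.0$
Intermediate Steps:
$y = -33667$ ($y = \left(-257\right) 131 = -33667$)
$I = \frac{1}{217277} \approx 4.6024 \cdot 10^{-6}$
$I - y = \frac{1}{217277} - -33667 = \frac{1}{217277} + 33667 = \frac{7315064760}{217277}$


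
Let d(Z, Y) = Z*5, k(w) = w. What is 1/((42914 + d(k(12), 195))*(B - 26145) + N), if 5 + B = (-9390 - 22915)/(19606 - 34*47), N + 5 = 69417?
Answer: -9004/10118495132287 ≈ -8.8986e-10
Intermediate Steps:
N = 69412 (N = -5 + 69417 = 69412)
d(Z, Y) = 5*Z
B = -122345/18008 (B = -5 + (-9390 - 22915)/(19606 - 34*47) = -5 - 32305/(19606 - 1598) = -5 - 32305/18008 = -122345/18008 ≈ -6.7939)
1/((42914 + d(k(12), 195))*(B - 26145) + N) = 1/((42914 + 5*12)*(-122345/18008 - 26145) + 69412) = 1/((42914 + 60)*(-470941505/18008) + 69412) = 1/(42974*(-470941505/18008) + 69412) = 1/(-10119120117935/9004 + 69412) = 1/(-10118495132287/9004) = -9004/10118495132287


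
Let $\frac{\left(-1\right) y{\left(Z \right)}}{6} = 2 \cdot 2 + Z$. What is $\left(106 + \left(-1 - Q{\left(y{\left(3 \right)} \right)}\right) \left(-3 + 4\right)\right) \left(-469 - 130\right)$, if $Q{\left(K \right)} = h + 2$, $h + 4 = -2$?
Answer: $-65291$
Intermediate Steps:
$h = -6$ ($h = -4 - 2 = -6$)
$y{\left(Z \right)} = -24 - 6 Z$ ($y{\left(Z \right)} = - 6 \left(2 \cdot 2 + Z\right) = - 6 \left(4 + Z\right) = -24 - 6 Z$)
$Q{\left(K \right)} = -4$ ($Q{\left(K \right)} = -6 + 2 = -4$)
$\left(106 + \left(-1 - Q{\left(y{\left(3 \right)} \right)}\right) \left(-3 + 4\right)\right) \left(-469 - 130\right) = \left(106 + \left(-1 - -4\right) \left(-3 + 4\right)\right) \left(-469 - 130\right) = \left(106 + \left(-1 + 4\right) 1\right) \left(-599\right) = \left(106 + 3 \cdot 1\right) \left(-599\right) = \left(106 + 3\right) \left(-599\right) = 109 \left(-599\right) = -65291$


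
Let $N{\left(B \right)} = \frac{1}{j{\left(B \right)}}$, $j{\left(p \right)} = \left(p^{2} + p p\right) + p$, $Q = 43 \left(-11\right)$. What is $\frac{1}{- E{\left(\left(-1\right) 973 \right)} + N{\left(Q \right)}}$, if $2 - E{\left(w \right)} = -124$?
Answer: $- \frac{446985}{56320109} \approx -0.0079365$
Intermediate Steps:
$E{\left(w \right)} = 126$ ($E{\left(w \right)} = 2 - -124 = 2 + 124 = 126$)
$Q = -473$
$j{\left(p \right)} = p + 2 p^{2}$ ($j{\left(p \right)} = \left(p^{2} + p^{2}\right) + p = 2 p^{2} + p = p + 2 p^{2}$)
$N{\left(B \right)} = \frac{1}{B \left(1 + 2 B\right)}$
$\frac{1}{- E{\left(\left(-1\right) 973 \right)} + N{\left(Q \right)}} = \frac{1}{\left(-1\right) 126 + \frac{1}{\left(-473\right) \left(1 + 2 \left(-473\right)\right)}} = \frac{1}{-126 - \frac{1}{473 \left(1 - 946\right)}} = \frac{1}{-126 - \frac{1}{473 \left(-945\right)}} = \frac{1}{-126 - - \frac{1}{446985}} = \frac{1}{-126 + \frac{1}{446985}} = \frac{1}{- \frac{56320109}{446985}} = - \frac{446985}{56320109}$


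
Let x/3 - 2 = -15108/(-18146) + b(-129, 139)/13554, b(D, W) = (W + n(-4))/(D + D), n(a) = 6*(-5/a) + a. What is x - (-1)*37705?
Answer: 6183778718635/163967256 ≈ 37714.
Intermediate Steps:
n(a) = a - 30/a (n(a) = -30/a + a = a - 30/a)
b(D, W) = (7/2 + W)/(2*D) (b(D, W) = (W + (-4 - 30/(-4)))/(D + D) = (W + (-4 - 30*(-¼)))/((2*D)) = (W + (-4 + 15/2))*(1/(2*D)) = (W + 7/2)*(1/(2*D)) = (7/2 + W)*(1/(2*D)) = (7/2 + W)/(2*D))
x = 1393331155/163967256 (x = 6 + 3*(-15108/(-18146) + ((¼)*(7 + 2*139)/(-129))/13554) = 6 + 3*(-15108*(-1/18146) + ((¼)*(-1/129)*(7 + 278))*(1/13554)) = 6 + 3*(7554/9073 + ((¼)*(-1/129)*285)*(1/13554)) = 6 + 3*(7554/9073 - 95/172*1/13554) = 6 + 3*(7554/9073 - 95/2331288) = 6 + 3*(409527619/491901768) = 6 + 409527619/163967256 = 1393331155/163967256 ≈ 8.4976)
x - (-1)*37705 = 1393331155/163967256 - (-1)*37705 = 1393331155/163967256 - 1*(-37705) = 1393331155/163967256 + 37705 = 6183778718635/163967256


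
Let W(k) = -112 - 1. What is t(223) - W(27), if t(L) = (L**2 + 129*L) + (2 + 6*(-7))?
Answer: 78569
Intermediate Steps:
W(k) = -113
t(L) = -40 + L**2 + 129*L (t(L) = (L**2 + 129*L) + (2 - 42) = (L**2 + 129*L) - 40 = -40 + L**2 + 129*L)
t(223) - W(27) = (-40 + 223**2 + 129*223) - 1*(-113) = (-40 + 49729 + 28767) + 113 = 78456 + 113 = 78569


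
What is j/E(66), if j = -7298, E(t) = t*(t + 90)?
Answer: -3649/5148 ≈ -0.70882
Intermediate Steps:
E(t) = t*(90 + t)
j/E(66) = -7298*1/(66*(90 + 66)) = -7298/(66*156) = -7298/10296 = -7298*1/10296 = -3649/5148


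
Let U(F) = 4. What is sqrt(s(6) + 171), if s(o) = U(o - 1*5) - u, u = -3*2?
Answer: sqrt(181) ≈ 13.454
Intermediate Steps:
u = -6
s(o) = 10 (s(o) = 4 - 1*(-6) = 4 + 6 = 10)
sqrt(s(6) + 171) = sqrt(10 + 171) = sqrt(181)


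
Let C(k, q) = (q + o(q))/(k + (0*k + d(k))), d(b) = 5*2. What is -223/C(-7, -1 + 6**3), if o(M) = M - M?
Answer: -669/215 ≈ -3.1116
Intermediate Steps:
o(M) = 0
d(b) = 10
C(k, q) = q/(10 + k) (C(k, q) = (q + 0)/(k + (0*k + 10)) = q/(k + (0 + 10)) = q/(k + 10) = q/(10 + k))
-223/C(-7, -1 + 6**3) = -223*(10 - 7)/(-1 + 6**3) = -223*3/(-1 + 216) = -223/(215*(1/3)) = -223/215/3 = -223*3/215 = -669/215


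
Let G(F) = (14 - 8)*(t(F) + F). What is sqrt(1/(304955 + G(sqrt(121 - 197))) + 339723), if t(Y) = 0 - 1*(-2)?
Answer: sqrt(339723 + 1/(304967 + 12*I*sqrt(19))) ≈ 582.86 - 0.e-13*I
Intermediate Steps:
t(Y) = 2 (t(Y) = 0 + 2 = 2)
G(F) = 12 + 6*F (G(F) = (14 - 8)*(2 + F) = 6*(2 + F) = 12 + 6*F)
sqrt(1/(304955 + G(sqrt(121 - 197))) + 339723) = sqrt(1/(304955 + (12 + 6*sqrt(121 - 197))) + 339723) = sqrt(1/(304955 + (12 + 6*sqrt(-76))) + 339723) = sqrt(1/(304955 + (12 + 6*(2*I*sqrt(19)))) + 339723) = sqrt(1/(304955 + (12 + 12*I*sqrt(19))) + 339723) = sqrt(1/(304967 + 12*I*sqrt(19)) + 339723) = sqrt(339723 + 1/(304967 + 12*I*sqrt(19)))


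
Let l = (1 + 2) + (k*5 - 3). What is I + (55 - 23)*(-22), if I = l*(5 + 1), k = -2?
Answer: -764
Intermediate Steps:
l = -10 (l = (1 + 2) + (-2*5 - 3) = 3 + (-10 - 3) = 3 - 13 = -10)
I = -60 (I = -10*(5 + 1) = -10*6 = -60)
I + (55 - 23)*(-22) = -60 + (55 - 23)*(-22) = -60 + 32*(-22) = -60 - 704 = -764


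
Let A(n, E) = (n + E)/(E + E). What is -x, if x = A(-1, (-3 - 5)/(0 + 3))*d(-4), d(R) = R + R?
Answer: 11/2 ≈ 5.5000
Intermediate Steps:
A(n, E) = (E + n)/(2*E) (A(n, E) = (E + n)/((2*E)) = (E + n)*(1/(2*E)) = (E + n)/(2*E))
d(R) = 2*R
x = -11/2 (x = (((-3 - 5)/(0 + 3) - 1)/(2*(((-3 - 5)/(0 + 3)))))*(2*(-4)) = ((-8/3 - 1)/(2*((-8/3))))*(-8) = ((-8*⅓ - 1)/(2*((-8*⅓))))*(-8) = ((-8/3 - 1)/(2*(-8/3)))*(-8) = ((½)*(-3/8)*(-11/3))*(-8) = (11/16)*(-8) = -11/2 ≈ -5.5000)
-x = -1*(-11/2) = 11/2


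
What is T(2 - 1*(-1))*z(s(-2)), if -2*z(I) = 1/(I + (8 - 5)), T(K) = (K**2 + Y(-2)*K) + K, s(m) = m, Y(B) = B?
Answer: -3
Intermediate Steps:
T(K) = K**2 - K (T(K) = (K**2 - 2*K) + K = K**2 - K)
z(I) = -1/(2*(3 + I)) (z(I) = -1/(2*(I + (8 - 5))) = -1/(2*(I + 3)) = -1/(2*(3 + I)))
T(2 - 1*(-1))*z(s(-2)) = ((2 - 1*(-1))*(-1 + (2 - 1*(-1))))*(-1/(6 + 2*(-2))) = ((2 + 1)*(-1 + (2 + 1)))*(-1/(6 - 4)) = (3*(-1 + 3))*(-1/2) = (3*2)*(-1*1/2) = 6*(-1/2) = -3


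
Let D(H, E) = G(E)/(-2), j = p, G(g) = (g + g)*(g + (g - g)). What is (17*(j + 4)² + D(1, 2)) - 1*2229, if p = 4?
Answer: -1145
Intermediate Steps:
G(g) = 2*g² (G(g) = (2*g)*(g + 0) = (2*g)*g = 2*g²)
j = 4
D(H, E) = -E² (D(H, E) = (2*E²)/(-2) = (2*E²)*(-½) = -E²)
(17*(j + 4)² + D(1, 2)) - 1*2229 = (17*(4 + 4)² - 1*2²) - 1*2229 = (17*8² - 1*4) - 2229 = (17*64 - 4) - 2229 = (1088 - 4) - 2229 = 1084 - 2229 = -1145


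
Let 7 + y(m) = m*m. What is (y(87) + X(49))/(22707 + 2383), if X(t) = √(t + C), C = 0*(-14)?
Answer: 7569/25090 ≈ 0.30167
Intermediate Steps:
C = 0
X(t) = √t (X(t) = √(t + 0) = √t)
y(m) = -7 + m² (y(m) = -7 + m*m = -7 + m²)
(y(87) + X(49))/(22707 + 2383) = ((-7 + 87²) + √49)/(22707 + 2383) = ((-7 + 7569) + 7)/25090 = (7562 + 7)*(1/25090) = 7569*(1/25090) = 7569/25090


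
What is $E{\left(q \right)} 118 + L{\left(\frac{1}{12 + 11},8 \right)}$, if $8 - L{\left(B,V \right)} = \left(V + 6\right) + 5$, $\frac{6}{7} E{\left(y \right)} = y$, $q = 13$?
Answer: $\frac{5336}{3} \approx 1778.7$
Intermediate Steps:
$E{\left(y \right)} = \frac{7 y}{6}$
$L{\left(B,V \right)} = -3 - V$ ($L{\left(B,V \right)} = 8 - \left(\left(V + 6\right) + 5\right) = 8 - \left(\left(6 + V\right) + 5\right) = 8 - \left(11 + V\right) = -3 - V$)
$E{\left(q \right)} 118 + L{\left(\frac{1}{12 + 11},8 \right)} = \frac{7}{6} \cdot 13 \cdot 118 - 11 = \frac{91}{6} \cdot 118 - 11 = \frac{5369}{3} - 11 = \frac{5336}{3}$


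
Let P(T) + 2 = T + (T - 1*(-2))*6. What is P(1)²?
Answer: 289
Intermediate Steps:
P(T) = 10 + 7*T (P(T) = -2 + (T + (T - 1*(-2))*6) = -2 + (T + (T + 2)*6) = -2 + (T + (2 + T)*6) = -2 + (T + (12 + 6*T)) = -2 + (12 + 7*T) = 10 + 7*T)
P(1)² = (10 + 7*1)² = (10 + 7)² = 17² = 289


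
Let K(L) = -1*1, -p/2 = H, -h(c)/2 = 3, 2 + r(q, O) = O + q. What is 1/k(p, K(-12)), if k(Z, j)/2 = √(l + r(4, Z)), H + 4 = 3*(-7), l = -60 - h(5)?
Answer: -I*√2/4 ≈ -0.35355*I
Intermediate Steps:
r(q, O) = -2 + O + q (r(q, O) = -2 + (O + q) = -2 + O + q)
h(c) = -6 (h(c) = -2*3 = -6)
l = -54 (l = -60 - 1*(-6) = -60 + 6 = -54)
H = -25 (H = -4 + 3*(-7) = -4 - 21 = -25)
p = 50 (p = -2*(-25) = 50)
K(L) = -1
k(Z, j) = 2*√(-52 + Z) (k(Z, j) = 2*√(-54 + (-2 + Z + 4)) = 2*√(-54 + (2 + Z)) = 2*√(-52 + Z))
1/k(p, K(-12)) = 1/(2*√(-52 + 50)) = 1/(2*√(-2)) = 1/(2*(I*√2)) = 1/(2*I*√2) = -I*√2/4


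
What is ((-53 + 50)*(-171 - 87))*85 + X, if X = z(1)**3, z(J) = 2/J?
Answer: 65798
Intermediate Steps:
X = 8 (X = (2/1)**3 = (2*1)**3 = 2**3 = 8)
((-53 + 50)*(-171 - 87))*85 + X = ((-53 + 50)*(-171 - 87))*85 + 8 = -3*(-258)*85 + 8 = 774*85 + 8 = 65790 + 8 = 65798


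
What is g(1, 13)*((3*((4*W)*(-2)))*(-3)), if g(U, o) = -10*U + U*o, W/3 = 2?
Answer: 1296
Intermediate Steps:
W = 6 (W = 3*2 = 6)
g(1, 13)*((3*((4*W)*(-2)))*(-3)) = (1*(-10 + 13))*((3*((4*6)*(-2)))*(-3)) = (1*3)*((3*(24*(-2)))*(-3)) = 3*((3*(-48))*(-3)) = 3*(-144*(-3)) = 3*432 = 1296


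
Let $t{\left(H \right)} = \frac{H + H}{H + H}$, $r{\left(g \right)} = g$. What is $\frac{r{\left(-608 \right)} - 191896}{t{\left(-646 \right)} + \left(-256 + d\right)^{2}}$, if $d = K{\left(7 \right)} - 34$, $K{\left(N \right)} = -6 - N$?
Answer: $- \frac{96252}{45905} \approx -2.0968$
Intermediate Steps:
$d = -47$ ($d = \left(-6 - 7\right) - 34 = -13 - 34 = -47$)
$t{\left(H \right)} = 1$ ($t{\left(H \right)} = \frac{2 H}{2 H} = 2 H \frac{1}{2 H} = 1$)
$\frac{r{\left(-608 \right)} - 191896}{t{\left(-646 \right)} + \left(-256 + d\right)^{2}} = \frac{-608 - 191896}{1 + \left(-256 - 47\right)^{2}} = - \frac{192504}{1 + \left(-303\right)^{2}} = - \frac{192504}{1 + 91809} = - \frac{192504}{91810} = \left(-192504\right) \frac{1}{91810} = - \frac{96252}{45905}$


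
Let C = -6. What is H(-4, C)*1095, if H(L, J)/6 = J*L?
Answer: 157680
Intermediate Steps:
H(L, J) = 6*J*L (H(L, J) = 6*(J*L) = 6*J*L)
H(-4, C)*1095 = (6*(-6)*(-4))*1095 = 144*1095 = 157680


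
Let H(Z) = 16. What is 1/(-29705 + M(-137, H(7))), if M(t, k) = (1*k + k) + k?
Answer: -1/29657 ≈ -3.3719e-5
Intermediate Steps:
M(t, k) = 3*k (M(t, k) = (k + k) + k = 2*k + k = 3*k)
1/(-29705 + M(-137, H(7))) = 1/(-29705 + 3*16) = 1/(-29705 + 48) = 1/(-29657) = -1/29657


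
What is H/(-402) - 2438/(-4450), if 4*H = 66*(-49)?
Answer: 1525967/596300 ≈ 2.5591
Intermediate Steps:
H = -1617/2 (H = (66*(-49))/4 = (¼)*(-3234) = -1617/2 ≈ -808.50)
H/(-402) - 2438/(-4450) = -1617/2/(-402) - 2438/(-4450) = -1617/2*(-1/402) - 2438*(-1/4450) = 539/268 + 1219/2225 = 1525967/596300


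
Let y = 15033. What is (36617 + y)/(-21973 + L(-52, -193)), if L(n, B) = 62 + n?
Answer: -51650/21963 ≈ -2.3517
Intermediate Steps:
(36617 + y)/(-21973 + L(-52, -193)) = (36617 + 15033)/(-21973 + (62 - 52)) = 51650/(-21973 + 10) = 51650/(-21963) = 51650*(-1/21963) = -51650/21963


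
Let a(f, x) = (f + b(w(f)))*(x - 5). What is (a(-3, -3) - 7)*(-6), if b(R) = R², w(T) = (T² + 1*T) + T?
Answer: 330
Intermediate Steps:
w(T) = T² + 2*T (w(T) = (T² + T) + T = (T + T²) + T = T² + 2*T)
a(f, x) = (-5 + x)*(f + f²*(2 + f)²) (a(f, x) = (f + (f*(2 + f))²)*(x - 5) = (f + f²*(2 + f)²)*(-5 + x) = (-5 + x)*(f + f²*(2 + f)²))
(a(-3, -3) - 7)*(-6) = (-3*(-5 - 3 - 5*(-3)*(2 - 3)² - 3*(-3)*(2 - 3)²) - 7)*(-6) = (-3*(-5 - 3 - 5*(-3)*(-1)² - 3*(-3)*(-1)²) - 7)*(-6) = (-3*(-5 - 3 - 5*(-3)*1 - 3*(-3)*1) - 7)*(-6) = (-3*(-5 - 3 + 15 + 9) - 7)*(-6) = (-3*16 - 7)*(-6) = (-48 - 7)*(-6) = -55*(-6) = 330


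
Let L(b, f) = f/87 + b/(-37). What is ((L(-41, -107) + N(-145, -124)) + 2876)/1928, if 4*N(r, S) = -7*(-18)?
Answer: 18717701/12412464 ≈ 1.5080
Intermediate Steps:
N(r, S) = 63/2 (N(r, S) = (-7*(-18))/4 = (¼)*126 = 63/2)
L(b, f) = -b/37 + f/87 (L(b, f) = f*(1/87) + b*(-1/37) = f/87 - b/37 = -b/37 + f/87)
((L(-41, -107) + N(-145, -124)) + 2876)/1928 = (((-1/37*(-41) + (1/87)*(-107)) + 63/2) + 2876)/1928 = (((41/37 - 107/87) + 63/2) + 2876)*(1/1928) = ((-392/3219 + 63/2) + 2876)*(1/1928) = (202013/6438 + 2876)*(1/1928) = (18717701/6438)*(1/1928) = 18717701/12412464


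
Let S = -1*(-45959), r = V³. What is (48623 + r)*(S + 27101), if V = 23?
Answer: 4441317400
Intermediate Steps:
r = 12167 (r = 23³ = 12167)
S = 45959
(48623 + r)*(S + 27101) = (48623 + 12167)*(45959 + 27101) = 60790*73060 = 4441317400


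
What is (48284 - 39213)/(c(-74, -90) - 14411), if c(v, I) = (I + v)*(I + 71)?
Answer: -9071/11295 ≈ -0.80310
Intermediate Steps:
c(v, I) = (71 + I)*(I + v) (c(v, I) = (I + v)*(71 + I) = (71 + I)*(I + v))
(48284 - 39213)/(c(-74, -90) - 14411) = (48284 - 39213)/(((-90)² + 71*(-90) + 71*(-74) - 90*(-74)) - 14411) = 9071/((8100 - 6390 - 5254 + 6660) - 14411) = 9071/(3116 - 14411) = 9071/(-11295) = 9071*(-1/11295) = -9071/11295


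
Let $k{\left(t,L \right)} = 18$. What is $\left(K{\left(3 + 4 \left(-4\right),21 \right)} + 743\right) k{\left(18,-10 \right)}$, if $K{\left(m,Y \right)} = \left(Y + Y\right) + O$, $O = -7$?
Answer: $14004$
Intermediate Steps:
$K{\left(m,Y \right)} = -7 + 2 Y$ ($K{\left(m,Y \right)} = \left(Y + Y\right) - 7 = 2 Y - 7 = -7 + 2 Y$)
$\left(K{\left(3 + 4 \left(-4\right),21 \right)} + 743\right) k{\left(18,-10 \right)} = \left(\left(-7 + 2 \cdot 21\right) + 743\right) 18 = \left(\left(-7 + 42\right) + 743\right) 18 = \left(35 + 743\right) 18 = 778 \cdot 18 = 14004$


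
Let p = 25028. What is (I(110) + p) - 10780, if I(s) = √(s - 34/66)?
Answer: 14248 + √119229/33 ≈ 14258.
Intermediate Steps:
I(s) = √(-17/33 + s) (I(s) = √(s - 34*1/66) = √(s - 17/33) = √(-17/33 + s))
(I(110) + p) - 10780 = (√(-561 + 1089*110)/33 + 25028) - 10780 = (√(-561 + 119790)/33 + 25028) - 10780 = (√119229/33 + 25028) - 10780 = (25028 + √119229/33) - 10780 = 14248 + √119229/33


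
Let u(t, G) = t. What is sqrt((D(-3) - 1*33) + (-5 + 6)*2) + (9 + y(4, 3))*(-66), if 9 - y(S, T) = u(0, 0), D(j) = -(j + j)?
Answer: -1188 + 5*I ≈ -1188.0 + 5.0*I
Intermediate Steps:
D(j) = -2*j
y(S, T) = 9 (y(S, T) = 9 - 1*0 = 9 + 0 = 9)
sqrt((D(-3) - 1*33) + (-5 + 6)*2) + (9 + y(4, 3))*(-66) = sqrt((-2*(-3) - 1*33) + (-5 + 6)*2) + (9 + 9)*(-66) = sqrt((6 - 33) + 1*2) + 18*(-66) = sqrt(-27 + 2) - 1188 = sqrt(-25) - 1188 = 5*I - 1188 = -1188 + 5*I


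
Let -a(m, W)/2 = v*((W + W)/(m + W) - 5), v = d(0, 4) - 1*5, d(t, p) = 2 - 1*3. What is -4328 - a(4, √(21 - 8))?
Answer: -4164 - 32*√13 ≈ -4279.4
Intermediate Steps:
d(t, p) = -1 (d(t, p) = 2 - 3 = -1)
v = -6 (v = -1 - 1*5 = -1 - 5 = -6)
a(m, W) = -60 + 24*W/(W + m) (a(m, W) = -(-12)*((W + W)/(m + W) - 5) = -(-12)*((2*W)/(W + m) - 5) = -(-12)*(2*W/(W + m) - 5) = -(-12)*(-5 + 2*W/(W + m)) = -2*(30 - 12*W/(W + m)) = -60 + 24*W/(W + m))
-4328 - a(4, √(21 - 8)) = -4328 - 12*(-5*4 - 3*√(21 - 8))/(√(21 - 8) + 4) = -4328 - 12*(-20 - 3*√13)/(√13 + 4) = -4328 - 12*(-20 - 3*√13)/(4 + √13)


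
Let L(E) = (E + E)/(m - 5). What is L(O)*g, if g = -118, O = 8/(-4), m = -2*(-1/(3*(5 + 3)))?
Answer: -96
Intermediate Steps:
m = 1/12 (m = -2/((-3*8)) = -2/(-24) = -2*(-1/24) = 1/12 ≈ 0.083333)
O = -2 (O = 8*(-¼) = -2)
L(E) = -24*E/59 (L(E) = (E + E)/(1/12 - 5) = (2*E)/(-59/12) = (2*E)*(-12/59) = -24*E/59)
L(O)*g = -24/59*(-2)*(-118) = (48/59)*(-118) = -96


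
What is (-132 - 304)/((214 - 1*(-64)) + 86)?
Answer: -109/91 ≈ -1.1978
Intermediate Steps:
(-132 - 304)/((214 - 1*(-64)) + 86) = -436/((214 + 64) + 86) = -436/(278 + 86) = -436/364 = -436*1/364 = -109/91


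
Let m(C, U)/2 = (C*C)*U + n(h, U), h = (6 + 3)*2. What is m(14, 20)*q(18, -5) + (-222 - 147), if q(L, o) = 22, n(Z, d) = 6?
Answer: 172375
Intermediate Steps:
h = 18 (h = 9*2 = 18)
m(C, U) = 12 + 2*U*C² (m(C, U) = 2*((C*C)*U + 6) = 2*(C²*U + 6) = 2*(U*C² + 6) = 2*(6 + U*C²) = 12 + 2*U*C²)
m(14, 20)*q(18, -5) + (-222 - 147) = (12 + 2*20*14²)*22 + (-222 - 147) = (12 + 2*20*196)*22 - 369 = (12 + 7840)*22 - 369 = 7852*22 - 369 = 172744 - 369 = 172375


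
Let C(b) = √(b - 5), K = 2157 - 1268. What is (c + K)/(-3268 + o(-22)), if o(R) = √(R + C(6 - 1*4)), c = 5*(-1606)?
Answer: 7141/(3268 - √(-22 + I*√3)) ≈ 2.1852 + 0.003139*I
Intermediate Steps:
c = -8030
K = 889
C(b) = √(-5 + b)
o(R) = √(R + I*√3) (o(R) = √(R + √(-5 + (6 - 1*4))) = √(R + √(-5 + (6 - 4))) = √(R + √(-5 + 2)) = √(R + √(-3)) = √(R + I*√3))
(c + K)/(-3268 + o(-22)) = (-8030 + 889)/(-3268 + √(-22 + I*√3)) = -7141/(-3268 + √(-22 + I*√3))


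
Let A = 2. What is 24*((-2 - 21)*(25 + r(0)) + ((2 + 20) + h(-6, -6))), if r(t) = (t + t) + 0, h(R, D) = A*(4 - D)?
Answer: -12792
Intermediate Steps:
h(R, D) = 8 - 2*D (h(R, D) = 2*(4 - D) = 8 - 2*D)
r(t) = 2*t (r(t) = 2*t + 0 = 2*t)
24*((-2 - 21)*(25 + r(0)) + ((2 + 20) + h(-6, -6))) = 24*((-2 - 21)*(25 + 2*0) + ((2 + 20) + (8 - 2*(-6)))) = 24*(-23*(25 + 0) + (22 + (8 + 12))) = 24*(-23*25 + (22 + 20)) = 24*(-575 + 42) = 24*(-533) = -12792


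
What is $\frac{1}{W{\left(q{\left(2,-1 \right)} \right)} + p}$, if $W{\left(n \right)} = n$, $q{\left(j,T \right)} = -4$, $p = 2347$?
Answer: $\frac{1}{2343} \approx 0.0004268$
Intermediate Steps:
$\frac{1}{W{\left(q{\left(2,-1 \right)} \right)} + p} = \frac{1}{-4 + 2347} = \frac{1}{2343}$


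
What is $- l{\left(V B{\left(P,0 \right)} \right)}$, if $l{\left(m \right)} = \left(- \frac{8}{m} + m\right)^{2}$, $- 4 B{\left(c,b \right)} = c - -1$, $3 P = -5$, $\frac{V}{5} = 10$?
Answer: $- \frac{305809}{5625} \approx -54.366$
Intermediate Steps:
$V = 50$ ($V = 5 \cdot 10 = 50$)
$P = - \frac{5}{3}$ ($P = \frac{1}{3} \left(-5\right) = - \frac{5}{3} \approx -1.6667$)
$B{\left(c,b \right)} = - \frac{1}{4} - \frac{c}{4}$ ($B{\left(c,b \right)} = - \frac{c - -1}{4} = - \frac{c + 1}{4} = - \frac{1 + c}{4} = - \frac{1}{4} - \frac{c}{4}$)
$l{\left(m \right)} = \left(m - \frac{8}{m}\right)^{2}$
$- l{\left(V B{\left(P,0 \right)} \right)} = - \frac{\left(-8 + \left(50 \left(- \frac{1}{4} - - \frac{5}{12}\right)\right)^{2}\right)^{2}}{2500 \left(- \frac{1}{4} - - \frac{5}{12}\right)^{2}} = - \frac{\left(-8 + \left(50 \left(- \frac{1}{4} + \frac{5}{12}\right)\right)^{2}\right)^{2}}{2500 \left(- \frac{1}{4} + \frac{5}{12}\right)^{2}} = - \frac{\left(-8 + \left(50 \cdot \frac{1}{6}\right)^{2}\right)^{2}}{\frac{625}{9}} = - \frac{\left(-8 + \left(\frac{25}{3}\right)^{2}\right)^{2}}{\frac{625}{9}} = - \frac{9 \left(-8 + \frac{625}{9}\right)^{2}}{625} = - \frac{9 \left(\frac{553}{9}\right)^{2}}{625} = - \frac{9 \cdot 305809}{625 \cdot 81} = \left(-1\right) \frac{305809}{5625} = - \frac{305809}{5625}$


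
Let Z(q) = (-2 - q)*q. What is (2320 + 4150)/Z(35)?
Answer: -1294/259 ≈ -4.9961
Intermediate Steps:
Z(q) = q*(-2 - q)
(2320 + 4150)/Z(35) = (2320 + 4150)/((-1*35*(2 + 35))) = 6470/((-1*35*37)) = 6470/(-1295) = 6470*(-1/1295) = -1294/259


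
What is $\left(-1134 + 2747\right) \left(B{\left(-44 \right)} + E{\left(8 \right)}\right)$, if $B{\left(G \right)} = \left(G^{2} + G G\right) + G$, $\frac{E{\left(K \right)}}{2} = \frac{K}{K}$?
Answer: $6177790$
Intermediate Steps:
$E{\left(K \right)} = 2$ ($E{\left(K \right)} = 2 \frac{K}{K} = 2 \cdot 1 = 2$)
$B{\left(G \right)} = G + 2 G^{2}$ ($B{\left(G \right)} = \left(G^{2} + G^{2}\right) + G = 2 G^{2} + G = G + 2 G^{2}$)
$\left(-1134 + 2747\right) \left(B{\left(-44 \right)} + E{\left(8 \right)}\right) = \left(-1134 + 2747\right) \left(- 44 \left(1 + 2 \left(-44\right)\right) + 2\right) = 1613 \left(- 44 \left(1 - 88\right) + 2\right) = 1613 \left(\left(-44\right) \left(-87\right) + 2\right) = 1613 \left(3828 + 2\right) = 1613 \cdot 3830 = 6177790$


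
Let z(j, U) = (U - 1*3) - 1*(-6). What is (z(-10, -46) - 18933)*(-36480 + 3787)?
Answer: 620382368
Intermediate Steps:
z(j, U) = 3 + U (z(j, U) = (U - 3) + 6 = (-3 + U) + 6 = 3 + U)
(z(-10, -46) - 18933)*(-36480 + 3787) = ((3 - 46) - 18933)*(-36480 + 3787) = (-43 - 18933)*(-32693) = -18976*(-32693) = 620382368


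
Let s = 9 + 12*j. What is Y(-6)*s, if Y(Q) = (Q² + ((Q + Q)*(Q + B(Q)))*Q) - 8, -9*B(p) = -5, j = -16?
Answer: 66612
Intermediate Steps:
B(p) = 5/9 (B(p) = -⅑*(-5) = 5/9)
s = -183 (s = 9 + 12*(-16) = 9 - 192 = -183)
Y(Q) = -8 + Q² + 2*Q²*(5/9 + Q) (Y(Q) = (Q² + ((Q + Q)*(Q + 5/9))*Q) - 8 = (Q² + ((2*Q)*(5/9 + Q))*Q) - 8 = (Q² + (2*Q*(5/9 + Q))*Q) - 8 = (Q² + 2*Q²*(5/9 + Q)) - 8 = -8 + Q² + 2*Q²*(5/9 + Q))
Y(-6)*s = (-8 + 2*(-6)³ + (19/9)*(-6)²)*(-183) = (-8 + 2*(-216) + (19/9)*36)*(-183) = (-8 - 432 + 76)*(-183) = -364*(-183) = 66612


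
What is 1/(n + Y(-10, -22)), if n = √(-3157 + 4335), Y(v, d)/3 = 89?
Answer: 267/70111 - √1178/70111 ≈ 0.0033187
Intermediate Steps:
Y(v, d) = 267 (Y(v, d) = 3*89 = 267)
n = √1178 ≈ 34.322
1/(n + Y(-10, -22)) = 1/(√1178 + 267) = 1/(267 + √1178)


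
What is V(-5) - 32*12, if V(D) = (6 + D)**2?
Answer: -383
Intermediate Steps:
V(-5) - 32*12 = (6 - 5)**2 - 32*12 = 1**2 - 384 = 1 - 384 = -383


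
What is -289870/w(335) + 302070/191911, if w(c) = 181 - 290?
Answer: 55662167200/20918299 ≈ 2660.9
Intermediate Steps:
w(c) = -109
-289870/w(335) + 302070/191911 = -289870/(-109) + 302070/191911 = -289870*(-1/109) + 302070*(1/191911) = 289870/109 + 302070/191911 = 55662167200/20918299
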